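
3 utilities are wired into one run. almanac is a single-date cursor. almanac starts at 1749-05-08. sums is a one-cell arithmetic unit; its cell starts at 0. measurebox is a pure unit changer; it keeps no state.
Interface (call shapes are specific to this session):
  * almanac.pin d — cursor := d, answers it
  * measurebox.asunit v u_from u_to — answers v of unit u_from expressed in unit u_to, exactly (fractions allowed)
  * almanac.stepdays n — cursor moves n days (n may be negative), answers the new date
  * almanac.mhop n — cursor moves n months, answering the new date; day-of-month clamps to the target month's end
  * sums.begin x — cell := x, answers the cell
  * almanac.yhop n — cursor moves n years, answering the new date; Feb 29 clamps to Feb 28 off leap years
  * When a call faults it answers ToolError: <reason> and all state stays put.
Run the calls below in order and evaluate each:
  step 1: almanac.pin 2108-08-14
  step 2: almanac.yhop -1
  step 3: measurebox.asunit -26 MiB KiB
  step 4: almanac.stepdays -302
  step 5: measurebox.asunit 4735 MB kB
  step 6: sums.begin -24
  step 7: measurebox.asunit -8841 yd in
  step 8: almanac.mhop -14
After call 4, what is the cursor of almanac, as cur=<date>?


[in] pin d→2108-08-14
= 2108-08-14
[in] yhop n→-1
= 2107-08-14
[in] asunit v→-26 u_from→MiB u_to→KiB
= -26624
[in] stepdays n→-302
= 2106-10-16
[in] asunit v→4735 u_from→MB u_to→kB
= 4735000
[in] begin x→-24
= -24
[in] asunit v→-8841 u_from→yd u_to→in
= -318276
[in] mhop n→-14
= 2105-08-16

Answer: cur=2106-10-16


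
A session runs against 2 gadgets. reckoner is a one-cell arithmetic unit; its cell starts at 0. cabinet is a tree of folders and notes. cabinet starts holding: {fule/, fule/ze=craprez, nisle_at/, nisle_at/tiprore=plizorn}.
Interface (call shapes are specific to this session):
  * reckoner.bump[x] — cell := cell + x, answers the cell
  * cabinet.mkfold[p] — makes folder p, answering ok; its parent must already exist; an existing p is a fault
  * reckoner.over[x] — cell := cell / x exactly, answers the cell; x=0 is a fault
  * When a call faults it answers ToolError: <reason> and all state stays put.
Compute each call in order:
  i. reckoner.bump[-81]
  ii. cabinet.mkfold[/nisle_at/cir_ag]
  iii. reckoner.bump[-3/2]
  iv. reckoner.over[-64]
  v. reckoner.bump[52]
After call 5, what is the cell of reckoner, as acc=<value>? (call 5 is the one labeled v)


Answer: acc=6821/128

Derivation:
-> reckoner.bump(x='-81')
<- -81
-> cabinet.mkfold(p='/nisle_at/cir_ag')
<- ok
-> reckoner.bump(x='-3/2')
<- -165/2
-> reckoner.over(x='-64')
<- 165/128
-> reckoner.bump(x='52')
<- 6821/128


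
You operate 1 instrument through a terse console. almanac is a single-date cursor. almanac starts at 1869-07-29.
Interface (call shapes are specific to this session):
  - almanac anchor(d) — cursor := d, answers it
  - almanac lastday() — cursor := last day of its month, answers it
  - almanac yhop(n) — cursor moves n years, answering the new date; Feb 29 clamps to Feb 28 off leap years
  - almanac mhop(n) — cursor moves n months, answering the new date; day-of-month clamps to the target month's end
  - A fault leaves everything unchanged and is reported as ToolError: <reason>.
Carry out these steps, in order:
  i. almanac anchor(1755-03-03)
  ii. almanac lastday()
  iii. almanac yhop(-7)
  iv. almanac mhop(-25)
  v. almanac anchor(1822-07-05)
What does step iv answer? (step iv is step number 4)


Answer: 1746-02-28

Derivation:
I call almanac anchor passing d='1755-03-03', and observe 1755-03-03.
Next I call almanac lastday, and see 1755-03-31.
Calling almanac yhop passing n='-7', which returns 1748-03-31.
Calling almanac mhop passing n='-25', and see 1746-02-28.
I use almanac anchor passing d='1822-07-05', — result: 1822-07-05.


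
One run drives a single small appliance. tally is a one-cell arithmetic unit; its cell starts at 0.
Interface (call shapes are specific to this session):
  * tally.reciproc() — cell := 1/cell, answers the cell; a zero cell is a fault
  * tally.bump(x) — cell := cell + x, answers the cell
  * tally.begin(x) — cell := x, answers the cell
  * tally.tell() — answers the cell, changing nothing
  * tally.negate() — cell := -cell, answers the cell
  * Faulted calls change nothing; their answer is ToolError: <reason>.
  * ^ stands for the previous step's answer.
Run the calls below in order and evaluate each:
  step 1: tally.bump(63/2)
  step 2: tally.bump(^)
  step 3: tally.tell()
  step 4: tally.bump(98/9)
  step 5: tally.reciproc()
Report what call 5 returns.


Answer: 9/665

Derivation:
>> tally.bump(x: 63/2)
<< 63/2
>> tally.bump(x: ^)
<< 63
>> tally.tell()
<< 63
>> tally.bump(x: 98/9)
<< 665/9
>> tally.reciproc()
<< 9/665


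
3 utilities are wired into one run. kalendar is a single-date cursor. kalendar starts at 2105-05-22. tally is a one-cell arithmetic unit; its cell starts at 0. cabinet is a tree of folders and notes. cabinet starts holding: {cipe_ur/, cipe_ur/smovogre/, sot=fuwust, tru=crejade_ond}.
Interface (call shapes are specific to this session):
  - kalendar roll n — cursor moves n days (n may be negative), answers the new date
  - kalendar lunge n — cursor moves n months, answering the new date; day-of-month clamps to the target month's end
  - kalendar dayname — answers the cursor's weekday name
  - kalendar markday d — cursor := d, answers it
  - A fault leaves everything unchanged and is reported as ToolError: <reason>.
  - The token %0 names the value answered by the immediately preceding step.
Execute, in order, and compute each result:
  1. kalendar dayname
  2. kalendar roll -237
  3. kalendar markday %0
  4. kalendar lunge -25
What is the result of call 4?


! kalendar dayname() : Friday
! kalendar roll(n='-237') : 2104-09-27
! kalendar markday(d='%0') : 2104-09-27
! kalendar lunge(n='-25') : 2102-08-27

Answer: 2102-08-27


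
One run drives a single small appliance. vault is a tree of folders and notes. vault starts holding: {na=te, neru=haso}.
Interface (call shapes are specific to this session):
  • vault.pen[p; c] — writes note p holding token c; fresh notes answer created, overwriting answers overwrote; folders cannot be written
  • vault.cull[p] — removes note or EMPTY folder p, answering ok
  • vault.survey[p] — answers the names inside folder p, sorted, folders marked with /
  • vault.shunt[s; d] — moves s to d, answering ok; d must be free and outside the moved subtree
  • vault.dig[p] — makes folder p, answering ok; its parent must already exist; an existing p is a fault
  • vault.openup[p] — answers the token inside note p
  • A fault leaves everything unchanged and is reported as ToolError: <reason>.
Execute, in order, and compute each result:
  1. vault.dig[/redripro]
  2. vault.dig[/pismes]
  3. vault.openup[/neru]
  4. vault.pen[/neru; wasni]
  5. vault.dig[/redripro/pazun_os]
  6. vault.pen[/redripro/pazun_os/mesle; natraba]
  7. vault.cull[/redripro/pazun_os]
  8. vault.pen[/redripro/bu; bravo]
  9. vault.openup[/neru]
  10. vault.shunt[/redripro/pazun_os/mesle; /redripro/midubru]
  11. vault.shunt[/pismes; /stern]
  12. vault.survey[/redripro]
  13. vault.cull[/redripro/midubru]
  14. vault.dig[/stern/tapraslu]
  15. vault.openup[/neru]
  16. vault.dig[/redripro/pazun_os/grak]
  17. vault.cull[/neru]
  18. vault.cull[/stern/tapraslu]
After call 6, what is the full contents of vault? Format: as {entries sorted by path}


$ vault.dig p='/redripro'
[out] ok
$ vault.dig p='/pismes'
[out] ok
$ vault.openup p='/neru'
[out] haso
$ vault.pen p='/neru' c='wasni'
[out] overwrote
$ vault.dig p='/redripro/pazun_os'
[out] ok
$ vault.pen p='/redripro/pazun_os/mesle' c='natraba'
[out] created
$ vault.cull p='/redripro/pazun_os'
[out] ToolError: not empty
$ vault.pen p='/redripro/bu' c='bravo'
[out] created
$ vault.openup p='/neru'
[out] wasni
$ vault.shunt s='/redripro/pazun_os/mesle' d='/redripro/midubru'
[out] ok
$ vault.shunt s='/pismes' d='/stern'
[out] ok
$ vault.survey p='/redripro'
[out] [bu, midubru, pazun_os/]
$ vault.cull p='/redripro/midubru'
[out] ok
$ vault.dig p='/stern/tapraslu'
[out] ok
$ vault.openup p='/neru'
[out] wasni
$ vault.dig p='/redripro/pazun_os/grak'
[out] ok
$ vault.cull p='/neru'
[out] ok
$ vault.cull p='/stern/tapraslu'
[out] ok

Answer: {na=te, neru=wasni, pismes/, redripro/, redripro/pazun_os/, redripro/pazun_os/mesle=natraba}


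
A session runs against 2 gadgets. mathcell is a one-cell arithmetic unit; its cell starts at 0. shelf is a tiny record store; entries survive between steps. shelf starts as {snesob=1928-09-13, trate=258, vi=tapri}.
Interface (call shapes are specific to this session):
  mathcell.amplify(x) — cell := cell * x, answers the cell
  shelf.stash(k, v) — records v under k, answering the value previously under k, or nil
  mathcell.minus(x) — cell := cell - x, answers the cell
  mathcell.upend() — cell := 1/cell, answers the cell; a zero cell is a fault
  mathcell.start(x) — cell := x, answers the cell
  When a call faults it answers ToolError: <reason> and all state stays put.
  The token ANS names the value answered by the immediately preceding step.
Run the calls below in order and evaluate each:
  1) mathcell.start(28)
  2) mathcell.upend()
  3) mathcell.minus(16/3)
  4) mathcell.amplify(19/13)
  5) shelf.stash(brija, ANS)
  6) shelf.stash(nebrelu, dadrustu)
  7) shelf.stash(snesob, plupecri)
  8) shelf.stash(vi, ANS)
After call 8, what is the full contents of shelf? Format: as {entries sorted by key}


Answer: {brija=-8455/1092, nebrelu=dadrustu, snesob=plupecri, trate=258, vi=1928-09-13}

Derivation:
Now I run mathcell.start using x='28', and see 28.
I invoke mathcell.upend, — result: 1/28.
Invoking mathcell.minus using x='16/3', and observe -445/84.
I call mathcell.amplify using x='19/13', which returns -8455/1092.
Using shelf.stash using k='brija', v='ANS', → nil.
I use shelf.stash using k='nebrelu', v='dadrustu', and see nil.
Calling shelf.stash using k='snesob', v='plupecri', — result: 1928-09-13.
Then shelf.stash using k='vi', v='ANS', which returns tapri.


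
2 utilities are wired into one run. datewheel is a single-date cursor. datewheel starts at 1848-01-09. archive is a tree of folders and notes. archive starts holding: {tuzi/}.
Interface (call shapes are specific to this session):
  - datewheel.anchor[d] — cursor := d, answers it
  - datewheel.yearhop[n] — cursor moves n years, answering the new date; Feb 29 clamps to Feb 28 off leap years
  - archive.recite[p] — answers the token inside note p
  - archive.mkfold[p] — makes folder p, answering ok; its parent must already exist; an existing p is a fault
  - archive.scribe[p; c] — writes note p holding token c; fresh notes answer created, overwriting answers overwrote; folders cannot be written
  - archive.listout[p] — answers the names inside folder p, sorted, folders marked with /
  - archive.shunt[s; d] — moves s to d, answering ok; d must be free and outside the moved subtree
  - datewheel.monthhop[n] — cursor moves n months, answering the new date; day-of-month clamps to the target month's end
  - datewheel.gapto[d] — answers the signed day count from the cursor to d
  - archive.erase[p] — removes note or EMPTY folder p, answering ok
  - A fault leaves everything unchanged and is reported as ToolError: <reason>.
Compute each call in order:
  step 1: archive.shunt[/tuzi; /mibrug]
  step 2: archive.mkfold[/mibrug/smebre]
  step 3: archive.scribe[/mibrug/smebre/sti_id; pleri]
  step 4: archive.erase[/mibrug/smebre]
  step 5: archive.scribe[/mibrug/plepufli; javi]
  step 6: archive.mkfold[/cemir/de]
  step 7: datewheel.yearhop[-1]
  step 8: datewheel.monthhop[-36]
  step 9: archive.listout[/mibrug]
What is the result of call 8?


Answer: 1844-01-09

Derivation:
==> shunt(s=/tuzi, d=/mibrug)
<== ok
==> mkfold(p=/mibrug/smebre)
<== ok
==> scribe(p=/mibrug/smebre/sti_id, c=pleri)
<== created
==> erase(p=/mibrug/smebre)
<== ToolError: not empty
==> scribe(p=/mibrug/plepufli, c=javi)
<== created
==> mkfold(p=/cemir/de)
<== ToolError: no parent
==> yearhop(n=-1)
<== 1847-01-09
==> monthhop(n=-36)
<== 1844-01-09
==> listout(p=/mibrug)
<== [plepufli, smebre/]


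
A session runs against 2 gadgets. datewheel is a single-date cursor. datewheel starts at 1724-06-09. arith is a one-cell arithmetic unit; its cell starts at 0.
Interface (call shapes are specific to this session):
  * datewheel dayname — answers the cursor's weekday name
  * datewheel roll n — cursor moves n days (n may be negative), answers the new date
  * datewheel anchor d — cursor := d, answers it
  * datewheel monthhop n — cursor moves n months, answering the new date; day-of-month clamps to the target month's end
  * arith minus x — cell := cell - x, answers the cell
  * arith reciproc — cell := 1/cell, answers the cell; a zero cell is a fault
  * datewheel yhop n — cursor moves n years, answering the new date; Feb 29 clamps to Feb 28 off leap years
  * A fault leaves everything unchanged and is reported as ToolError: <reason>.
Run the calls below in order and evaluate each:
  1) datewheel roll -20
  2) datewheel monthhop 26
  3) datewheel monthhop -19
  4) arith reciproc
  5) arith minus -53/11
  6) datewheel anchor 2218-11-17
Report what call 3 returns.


Do: datewheel roll[n='-20']
See: 1724-05-20
Do: datewheel monthhop[n='26']
See: 1726-07-20
Do: datewheel monthhop[n='-19']
See: 1724-12-20
Do: arith reciproc[]
See: ToolError: reciprocal of zero
Do: arith minus[x='-53/11']
See: 53/11
Do: datewheel anchor[d='2218-11-17']
See: 2218-11-17

Answer: 1724-12-20


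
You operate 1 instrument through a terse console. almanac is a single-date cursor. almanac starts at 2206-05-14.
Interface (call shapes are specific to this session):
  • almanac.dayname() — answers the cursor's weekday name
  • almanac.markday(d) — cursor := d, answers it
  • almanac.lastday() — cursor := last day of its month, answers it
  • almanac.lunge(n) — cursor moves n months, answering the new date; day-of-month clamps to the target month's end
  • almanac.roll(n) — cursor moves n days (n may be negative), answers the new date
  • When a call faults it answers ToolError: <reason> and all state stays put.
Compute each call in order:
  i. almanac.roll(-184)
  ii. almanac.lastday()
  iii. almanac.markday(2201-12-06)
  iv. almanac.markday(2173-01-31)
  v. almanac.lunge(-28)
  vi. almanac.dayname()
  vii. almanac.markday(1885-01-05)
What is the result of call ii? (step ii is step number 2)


Answer: 2205-11-30

Derivation:
# 1. almanac.roll(-184) == 2205-11-11
# 2. almanac.lastday() == 2205-11-30
# 3. almanac.markday(2201-12-06) == 2201-12-06
# 4. almanac.markday(2173-01-31) == 2173-01-31
# 5. almanac.lunge(-28) == 2170-09-30
# 6. almanac.dayname() == Sunday
# 7. almanac.markday(1885-01-05) == 1885-01-05


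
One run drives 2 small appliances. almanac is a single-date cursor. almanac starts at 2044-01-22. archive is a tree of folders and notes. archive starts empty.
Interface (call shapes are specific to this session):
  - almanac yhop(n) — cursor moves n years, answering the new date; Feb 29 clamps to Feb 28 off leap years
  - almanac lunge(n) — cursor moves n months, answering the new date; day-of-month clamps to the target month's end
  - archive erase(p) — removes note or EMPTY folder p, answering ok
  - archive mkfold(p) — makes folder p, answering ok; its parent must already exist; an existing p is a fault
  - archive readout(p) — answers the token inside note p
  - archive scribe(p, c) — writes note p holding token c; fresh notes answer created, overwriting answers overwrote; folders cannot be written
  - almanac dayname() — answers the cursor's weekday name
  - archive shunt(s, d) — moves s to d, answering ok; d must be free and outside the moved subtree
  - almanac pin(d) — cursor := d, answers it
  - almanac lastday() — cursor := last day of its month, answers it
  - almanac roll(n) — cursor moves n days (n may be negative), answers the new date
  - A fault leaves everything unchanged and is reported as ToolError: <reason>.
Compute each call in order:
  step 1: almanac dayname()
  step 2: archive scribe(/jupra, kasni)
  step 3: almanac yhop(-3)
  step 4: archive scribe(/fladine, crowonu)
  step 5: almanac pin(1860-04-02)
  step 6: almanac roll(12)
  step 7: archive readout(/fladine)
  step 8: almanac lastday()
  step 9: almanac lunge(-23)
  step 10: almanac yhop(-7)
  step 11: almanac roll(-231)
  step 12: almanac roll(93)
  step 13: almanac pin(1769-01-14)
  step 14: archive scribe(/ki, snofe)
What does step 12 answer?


==> almanac dayname()
<== Friday
==> archive scribe(p: /jupra, c: kasni)
<== created
==> almanac yhop(n: -3)
<== 2041-01-22
==> archive scribe(p: /fladine, c: crowonu)
<== created
==> almanac pin(d: 1860-04-02)
<== 1860-04-02
==> almanac roll(n: 12)
<== 1860-04-14
==> archive readout(p: /fladine)
<== crowonu
==> almanac lastday()
<== 1860-04-30
==> almanac lunge(n: -23)
<== 1858-05-30
==> almanac yhop(n: -7)
<== 1851-05-30
==> almanac roll(n: -231)
<== 1850-10-11
==> almanac roll(n: 93)
<== 1851-01-12
==> almanac pin(d: 1769-01-14)
<== 1769-01-14
==> archive scribe(p: /ki, c: snofe)
<== created

Answer: 1851-01-12


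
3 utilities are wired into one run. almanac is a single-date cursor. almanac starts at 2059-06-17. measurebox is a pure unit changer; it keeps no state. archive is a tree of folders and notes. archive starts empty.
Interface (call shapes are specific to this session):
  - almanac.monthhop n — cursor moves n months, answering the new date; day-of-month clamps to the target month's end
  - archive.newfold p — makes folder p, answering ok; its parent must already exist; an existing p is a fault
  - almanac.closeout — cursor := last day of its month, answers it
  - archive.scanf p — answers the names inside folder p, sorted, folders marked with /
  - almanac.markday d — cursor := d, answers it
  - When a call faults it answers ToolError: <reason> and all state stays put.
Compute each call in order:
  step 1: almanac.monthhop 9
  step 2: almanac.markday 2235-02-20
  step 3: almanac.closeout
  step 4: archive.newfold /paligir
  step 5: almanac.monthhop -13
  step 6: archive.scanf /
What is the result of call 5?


> almanac.monthhop 9
[out] 2060-03-17
> almanac.markday 2235-02-20
[out] 2235-02-20
> almanac.closeout
[out] 2235-02-28
> archive.newfold /paligir
[out] ok
> almanac.monthhop -13
[out] 2234-01-28
> archive.scanf /
[out] [paligir/]

Answer: 2234-01-28


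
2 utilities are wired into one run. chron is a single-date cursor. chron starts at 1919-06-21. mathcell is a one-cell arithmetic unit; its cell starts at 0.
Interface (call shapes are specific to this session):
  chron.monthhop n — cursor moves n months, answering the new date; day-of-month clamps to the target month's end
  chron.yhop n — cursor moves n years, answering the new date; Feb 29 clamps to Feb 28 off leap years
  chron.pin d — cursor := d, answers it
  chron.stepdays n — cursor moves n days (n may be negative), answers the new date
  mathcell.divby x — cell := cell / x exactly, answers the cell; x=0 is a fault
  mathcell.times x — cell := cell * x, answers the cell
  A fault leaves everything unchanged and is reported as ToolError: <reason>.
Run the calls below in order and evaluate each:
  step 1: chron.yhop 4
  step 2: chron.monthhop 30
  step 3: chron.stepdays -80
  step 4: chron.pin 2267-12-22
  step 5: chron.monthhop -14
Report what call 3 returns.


Answer: 1925-10-02

Derivation:
==> chron.yhop(n='4')
<== 1923-06-21
==> chron.monthhop(n='30')
<== 1925-12-21
==> chron.stepdays(n='-80')
<== 1925-10-02
==> chron.pin(d='2267-12-22')
<== 2267-12-22
==> chron.monthhop(n='-14')
<== 2266-10-22


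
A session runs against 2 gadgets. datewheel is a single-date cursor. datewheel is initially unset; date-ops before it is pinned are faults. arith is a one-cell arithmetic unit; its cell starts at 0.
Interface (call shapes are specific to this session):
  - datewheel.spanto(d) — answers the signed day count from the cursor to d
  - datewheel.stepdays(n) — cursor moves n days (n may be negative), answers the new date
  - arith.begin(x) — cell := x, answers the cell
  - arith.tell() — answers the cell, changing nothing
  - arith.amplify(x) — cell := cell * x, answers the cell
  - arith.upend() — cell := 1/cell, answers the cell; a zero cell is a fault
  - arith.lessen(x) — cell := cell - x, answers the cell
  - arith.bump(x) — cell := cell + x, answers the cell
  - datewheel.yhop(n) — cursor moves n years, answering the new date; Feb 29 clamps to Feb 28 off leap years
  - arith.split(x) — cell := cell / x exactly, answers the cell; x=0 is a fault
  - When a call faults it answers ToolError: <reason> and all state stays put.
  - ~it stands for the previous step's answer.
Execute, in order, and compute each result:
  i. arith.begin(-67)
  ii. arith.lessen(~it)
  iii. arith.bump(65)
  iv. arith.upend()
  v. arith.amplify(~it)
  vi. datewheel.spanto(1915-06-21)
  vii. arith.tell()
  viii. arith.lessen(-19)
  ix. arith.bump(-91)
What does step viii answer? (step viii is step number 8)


Answer: 80276/4225

Derivation:
I call arith.begin on x='-67', and see -67.
Calling arith.lessen on x='~it', and get 0.
Now I run arith.bump on x='65', which returns 65.
I call arith.upend(), — result: 1/65.
I run arith.amplify on x='~it', and see 1/4225.
I invoke datewheel.spanto on d='1915-06-21', → ToolError: no date set.
Invoking arith.tell(), and see 1/4225.
I call arith.lessen on x='-19': 80276/4225.
I invoke arith.bump on x='-91', and observe -304199/4225.


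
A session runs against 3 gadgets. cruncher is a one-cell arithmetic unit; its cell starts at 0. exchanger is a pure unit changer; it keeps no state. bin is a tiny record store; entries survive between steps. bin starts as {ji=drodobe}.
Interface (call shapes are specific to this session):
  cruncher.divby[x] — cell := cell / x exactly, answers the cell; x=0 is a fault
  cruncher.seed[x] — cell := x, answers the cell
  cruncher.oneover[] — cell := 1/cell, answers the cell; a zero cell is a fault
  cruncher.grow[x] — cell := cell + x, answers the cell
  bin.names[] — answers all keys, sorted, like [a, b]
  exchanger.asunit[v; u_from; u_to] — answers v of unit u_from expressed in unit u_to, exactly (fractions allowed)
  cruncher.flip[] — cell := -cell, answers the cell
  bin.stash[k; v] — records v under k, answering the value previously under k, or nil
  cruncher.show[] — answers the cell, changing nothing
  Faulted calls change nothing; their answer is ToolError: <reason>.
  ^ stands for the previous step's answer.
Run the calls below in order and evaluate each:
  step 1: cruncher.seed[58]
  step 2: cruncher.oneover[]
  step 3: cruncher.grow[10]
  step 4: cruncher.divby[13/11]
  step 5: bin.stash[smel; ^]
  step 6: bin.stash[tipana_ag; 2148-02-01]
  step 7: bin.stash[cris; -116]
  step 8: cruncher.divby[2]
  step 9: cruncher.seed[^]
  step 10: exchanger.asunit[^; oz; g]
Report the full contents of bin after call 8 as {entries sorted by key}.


% cruncher.seed(x='58') : 58
% cruncher.oneover() : 1/58
% cruncher.grow(x='10') : 581/58
% cruncher.divby(x='13/11') : 6391/754
% bin.stash(k='smel', v='^') : nil
% bin.stash(k='tipana_ag', v='2148-02-01') : nil
% bin.stash(k='cris', v='-116') : nil
% cruncher.divby(x='2') : 6391/1508
% cruncher.seed(x='^') : 6391/1508
% exchanger.asunit(v='^', u_from='oz', u_to='g') : 289890883667/2412800000

Answer: {cris=-116, ji=drodobe, smel=6391/754, tipana_ag=2148-02-01}


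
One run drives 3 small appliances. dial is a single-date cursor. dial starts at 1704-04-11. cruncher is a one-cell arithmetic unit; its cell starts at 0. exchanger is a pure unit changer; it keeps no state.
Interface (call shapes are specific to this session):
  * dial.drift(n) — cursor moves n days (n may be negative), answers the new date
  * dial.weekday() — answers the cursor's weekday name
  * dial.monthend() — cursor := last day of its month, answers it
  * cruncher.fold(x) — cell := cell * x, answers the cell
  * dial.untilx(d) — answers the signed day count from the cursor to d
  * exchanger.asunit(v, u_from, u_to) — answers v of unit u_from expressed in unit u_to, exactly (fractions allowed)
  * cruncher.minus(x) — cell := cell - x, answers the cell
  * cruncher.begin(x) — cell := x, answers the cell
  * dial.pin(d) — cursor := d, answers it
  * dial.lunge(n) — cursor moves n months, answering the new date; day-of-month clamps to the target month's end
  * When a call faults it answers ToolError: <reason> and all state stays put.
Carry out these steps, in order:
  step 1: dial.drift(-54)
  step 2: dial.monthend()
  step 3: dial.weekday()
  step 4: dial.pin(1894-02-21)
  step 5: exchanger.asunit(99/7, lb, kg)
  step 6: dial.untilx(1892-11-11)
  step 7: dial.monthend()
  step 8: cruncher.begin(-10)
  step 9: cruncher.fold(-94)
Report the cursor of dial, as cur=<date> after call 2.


I invoke drift using n='-54', → 1704-02-17.
Invoking monthend(), yielding 1704-02-29.
I try weekday(), and get Friday.
Using pin using d='1894-02-21': 1894-02-21.
I call asunit using v='99/7', u_from='lb', u_to='kg', which returns 641509209/100000000.
I use untilx using d='1892-11-11', yielding -467.
Next I call monthend(), giving 1894-02-28.
Next I call begin using x='-10', and observe -10.
Using fold using x='-94', and observe 940.

Answer: cur=1704-02-29


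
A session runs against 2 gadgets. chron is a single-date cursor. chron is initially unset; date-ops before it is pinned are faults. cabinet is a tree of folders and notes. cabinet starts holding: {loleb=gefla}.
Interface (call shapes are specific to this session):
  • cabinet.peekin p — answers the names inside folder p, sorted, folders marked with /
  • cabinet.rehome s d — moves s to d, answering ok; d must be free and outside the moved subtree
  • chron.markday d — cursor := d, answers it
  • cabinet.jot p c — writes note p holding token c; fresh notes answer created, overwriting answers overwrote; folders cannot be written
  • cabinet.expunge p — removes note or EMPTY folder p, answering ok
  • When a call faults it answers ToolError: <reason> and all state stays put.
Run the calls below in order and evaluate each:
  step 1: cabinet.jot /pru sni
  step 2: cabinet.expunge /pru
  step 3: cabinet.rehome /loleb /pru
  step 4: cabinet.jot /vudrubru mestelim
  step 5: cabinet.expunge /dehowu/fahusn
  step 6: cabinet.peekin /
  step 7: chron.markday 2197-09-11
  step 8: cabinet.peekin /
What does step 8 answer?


~$ jot p: /pru c: sni
= created
~$ expunge p: /pru
= ok
~$ rehome s: /loleb d: /pru
= ok
~$ jot p: /vudrubru c: mestelim
= created
~$ expunge p: /dehowu/fahusn
= ToolError: not found
~$ peekin p: /
= [pru, vudrubru]
~$ markday d: 2197-09-11
= 2197-09-11
~$ peekin p: /
= [pru, vudrubru]

Answer: [pru, vudrubru]


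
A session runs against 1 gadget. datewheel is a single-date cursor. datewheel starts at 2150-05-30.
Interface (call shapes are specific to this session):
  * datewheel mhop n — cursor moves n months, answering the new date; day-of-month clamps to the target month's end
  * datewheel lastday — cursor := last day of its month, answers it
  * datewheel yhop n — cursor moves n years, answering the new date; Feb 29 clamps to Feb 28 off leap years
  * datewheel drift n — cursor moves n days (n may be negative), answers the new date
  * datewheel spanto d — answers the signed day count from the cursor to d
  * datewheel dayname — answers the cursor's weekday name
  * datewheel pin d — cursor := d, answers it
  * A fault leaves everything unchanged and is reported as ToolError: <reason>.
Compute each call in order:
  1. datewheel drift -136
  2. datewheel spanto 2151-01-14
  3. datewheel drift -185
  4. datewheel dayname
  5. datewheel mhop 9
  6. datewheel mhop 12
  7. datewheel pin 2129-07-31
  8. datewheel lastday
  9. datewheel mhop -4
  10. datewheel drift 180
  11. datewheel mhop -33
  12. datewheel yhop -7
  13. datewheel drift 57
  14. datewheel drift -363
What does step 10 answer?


>>> datewheel drift -136
[out] 2150-01-14
>>> datewheel spanto 2151-01-14
[out] 365
>>> datewheel drift -185
[out] 2149-07-13
>>> datewheel dayname
[out] Sunday
>>> datewheel mhop 9
[out] 2150-04-13
>>> datewheel mhop 12
[out] 2151-04-13
>>> datewheel pin 2129-07-31
[out] 2129-07-31
>>> datewheel lastday
[out] 2129-07-31
>>> datewheel mhop -4
[out] 2129-03-31
>>> datewheel drift 180
[out] 2129-09-27
>>> datewheel mhop -33
[out] 2126-12-27
>>> datewheel yhop -7
[out] 2119-12-27
>>> datewheel drift 57
[out] 2120-02-22
>>> datewheel drift -363
[out] 2119-02-24

Answer: 2129-09-27


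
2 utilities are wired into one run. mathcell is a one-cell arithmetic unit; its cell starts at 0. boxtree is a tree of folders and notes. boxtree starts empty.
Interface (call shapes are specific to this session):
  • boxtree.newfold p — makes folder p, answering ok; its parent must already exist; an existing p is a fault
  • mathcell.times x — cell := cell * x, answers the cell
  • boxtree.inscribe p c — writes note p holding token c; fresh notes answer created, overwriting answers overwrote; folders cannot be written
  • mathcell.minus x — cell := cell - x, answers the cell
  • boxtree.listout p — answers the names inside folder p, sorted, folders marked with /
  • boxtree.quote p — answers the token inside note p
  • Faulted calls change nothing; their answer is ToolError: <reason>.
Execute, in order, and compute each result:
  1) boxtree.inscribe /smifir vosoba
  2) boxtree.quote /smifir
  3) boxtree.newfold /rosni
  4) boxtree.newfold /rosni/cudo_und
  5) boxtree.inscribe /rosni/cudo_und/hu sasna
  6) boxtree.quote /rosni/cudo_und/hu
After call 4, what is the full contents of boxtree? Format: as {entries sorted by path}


Answer: {rosni/, rosni/cudo_und/, smifir=vosoba}

Derivation:
% 1. boxtree.inscribe(p: /smifir, c: vosoba) == created
% 2. boxtree.quote(p: /smifir) == vosoba
% 3. boxtree.newfold(p: /rosni) == ok
% 4. boxtree.newfold(p: /rosni/cudo_und) == ok
% 5. boxtree.inscribe(p: /rosni/cudo_und/hu, c: sasna) == created
% 6. boxtree.quote(p: /rosni/cudo_und/hu) == sasna


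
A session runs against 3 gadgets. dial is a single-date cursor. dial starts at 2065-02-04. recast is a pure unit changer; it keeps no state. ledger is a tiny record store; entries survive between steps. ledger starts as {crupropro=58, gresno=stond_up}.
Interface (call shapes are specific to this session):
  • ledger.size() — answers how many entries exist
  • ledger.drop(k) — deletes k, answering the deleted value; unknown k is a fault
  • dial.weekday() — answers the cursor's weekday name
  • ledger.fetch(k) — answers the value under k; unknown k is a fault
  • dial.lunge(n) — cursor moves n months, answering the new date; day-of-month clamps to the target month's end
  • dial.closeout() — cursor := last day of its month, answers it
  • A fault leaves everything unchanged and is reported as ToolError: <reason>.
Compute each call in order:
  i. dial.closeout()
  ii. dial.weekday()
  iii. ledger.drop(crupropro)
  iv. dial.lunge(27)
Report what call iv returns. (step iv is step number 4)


Answer: 2067-05-28

Derivation:
# dial.closeout() == 2065-02-28
# dial.weekday() == Saturday
# ledger.drop(k='crupropro') == 58
# dial.lunge(n='27') == 2067-05-28


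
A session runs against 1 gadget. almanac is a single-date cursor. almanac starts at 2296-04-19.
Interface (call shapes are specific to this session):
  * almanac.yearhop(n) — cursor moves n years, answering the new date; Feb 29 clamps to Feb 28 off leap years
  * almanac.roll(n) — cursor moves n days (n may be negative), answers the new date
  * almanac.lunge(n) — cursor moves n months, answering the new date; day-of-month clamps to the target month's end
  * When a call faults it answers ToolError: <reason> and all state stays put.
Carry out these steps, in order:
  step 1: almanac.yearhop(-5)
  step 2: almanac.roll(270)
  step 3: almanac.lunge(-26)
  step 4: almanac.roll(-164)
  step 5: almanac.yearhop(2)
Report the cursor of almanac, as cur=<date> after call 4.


Answer: cur=2289-06-03

Derivation:
$ almanac.yearhop n→-5
  2291-04-19
$ almanac.roll n→270
  2292-01-14
$ almanac.lunge n→-26
  2289-11-14
$ almanac.roll n→-164
  2289-06-03
$ almanac.yearhop n→2
  2291-06-03


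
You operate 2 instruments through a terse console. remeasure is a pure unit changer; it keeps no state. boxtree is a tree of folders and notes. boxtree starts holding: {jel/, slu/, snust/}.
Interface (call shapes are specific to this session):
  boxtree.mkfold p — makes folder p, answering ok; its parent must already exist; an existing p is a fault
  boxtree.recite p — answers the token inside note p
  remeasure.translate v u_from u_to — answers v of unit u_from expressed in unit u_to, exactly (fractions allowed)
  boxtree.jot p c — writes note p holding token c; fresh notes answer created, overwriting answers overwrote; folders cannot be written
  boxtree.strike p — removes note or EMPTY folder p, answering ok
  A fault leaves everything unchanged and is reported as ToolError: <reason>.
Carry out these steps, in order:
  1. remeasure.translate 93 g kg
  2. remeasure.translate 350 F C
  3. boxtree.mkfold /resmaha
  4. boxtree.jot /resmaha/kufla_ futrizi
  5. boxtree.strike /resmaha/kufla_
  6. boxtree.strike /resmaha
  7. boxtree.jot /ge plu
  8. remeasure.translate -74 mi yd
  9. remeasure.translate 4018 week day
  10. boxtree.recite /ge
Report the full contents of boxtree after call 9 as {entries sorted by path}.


Answer: {ge=plu, jel/, slu/, snust/}

Derivation:
$ remeasure.translate v: 93 u_from: g u_to: kg
= 93/1000
$ remeasure.translate v: 350 u_from: F u_to: C
= 530/3
$ boxtree.mkfold p: /resmaha
= ok
$ boxtree.jot p: /resmaha/kufla_ c: futrizi
= created
$ boxtree.strike p: /resmaha/kufla_
= ok
$ boxtree.strike p: /resmaha
= ok
$ boxtree.jot p: /ge c: plu
= created
$ remeasure.translate v: -74 u_from: mi u_to: yd
= -130240
$ remeasure.translate v: 4018 u_from: week u_to: day
= 28126
$ boxtree.recite p: /ge
= plu


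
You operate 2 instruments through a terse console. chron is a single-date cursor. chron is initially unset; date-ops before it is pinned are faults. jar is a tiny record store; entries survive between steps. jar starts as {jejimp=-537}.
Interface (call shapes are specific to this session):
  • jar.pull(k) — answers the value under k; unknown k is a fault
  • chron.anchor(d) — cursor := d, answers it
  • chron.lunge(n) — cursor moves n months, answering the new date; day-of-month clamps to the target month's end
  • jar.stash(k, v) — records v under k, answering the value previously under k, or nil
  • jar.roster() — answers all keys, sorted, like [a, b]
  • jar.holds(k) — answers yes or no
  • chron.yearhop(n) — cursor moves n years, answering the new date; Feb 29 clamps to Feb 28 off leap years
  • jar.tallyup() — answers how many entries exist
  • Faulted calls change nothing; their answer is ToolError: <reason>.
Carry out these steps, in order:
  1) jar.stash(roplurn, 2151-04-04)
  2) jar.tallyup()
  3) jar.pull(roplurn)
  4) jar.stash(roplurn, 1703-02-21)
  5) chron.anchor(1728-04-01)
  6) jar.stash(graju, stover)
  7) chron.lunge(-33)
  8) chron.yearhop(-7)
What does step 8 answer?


Using jar.stash using k='roplurn', v='2151-04-04', giving nil.
Next I call jar.tallyup(), yielding 2.
Now I run jar.pull using k='roplurn', giving 2151-04-04.
I run jar.stash using k='roplurn', v='1703-02-21', — result: 2151-04-04.
Using chron.anchor using d='1728-04-01', and observe 1728-04-01.
Calling jar.stash using k='graju', v='stover', and see nil.
Now I run chron.lunge using n='-33': 1725-07-01.
I call chron.yearhop using n='-7', and get 1718-07-01.

Answer: 1718-07-01


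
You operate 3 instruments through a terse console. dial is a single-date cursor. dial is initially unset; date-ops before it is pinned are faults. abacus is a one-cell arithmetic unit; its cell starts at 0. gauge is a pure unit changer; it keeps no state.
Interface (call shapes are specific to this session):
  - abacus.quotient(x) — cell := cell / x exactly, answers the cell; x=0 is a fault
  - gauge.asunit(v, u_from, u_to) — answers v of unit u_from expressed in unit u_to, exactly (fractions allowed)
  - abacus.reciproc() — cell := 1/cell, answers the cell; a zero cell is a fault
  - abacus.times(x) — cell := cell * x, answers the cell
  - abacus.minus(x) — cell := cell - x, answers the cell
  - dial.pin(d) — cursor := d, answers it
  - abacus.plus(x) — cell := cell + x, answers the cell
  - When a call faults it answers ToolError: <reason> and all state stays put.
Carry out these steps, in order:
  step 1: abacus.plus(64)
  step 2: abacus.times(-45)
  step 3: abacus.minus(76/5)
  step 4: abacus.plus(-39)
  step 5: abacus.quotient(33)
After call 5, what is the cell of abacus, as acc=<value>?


>> plus(x: 64)
<< 64
>> times(x: -45)
<< -2880
>> minus(x: 76/5)
<< -14476/5
>> plus(x: -39)
<< -14671/5
>> quotient(x: 33)
<< -14671/165

Answer: acc=-14671/165


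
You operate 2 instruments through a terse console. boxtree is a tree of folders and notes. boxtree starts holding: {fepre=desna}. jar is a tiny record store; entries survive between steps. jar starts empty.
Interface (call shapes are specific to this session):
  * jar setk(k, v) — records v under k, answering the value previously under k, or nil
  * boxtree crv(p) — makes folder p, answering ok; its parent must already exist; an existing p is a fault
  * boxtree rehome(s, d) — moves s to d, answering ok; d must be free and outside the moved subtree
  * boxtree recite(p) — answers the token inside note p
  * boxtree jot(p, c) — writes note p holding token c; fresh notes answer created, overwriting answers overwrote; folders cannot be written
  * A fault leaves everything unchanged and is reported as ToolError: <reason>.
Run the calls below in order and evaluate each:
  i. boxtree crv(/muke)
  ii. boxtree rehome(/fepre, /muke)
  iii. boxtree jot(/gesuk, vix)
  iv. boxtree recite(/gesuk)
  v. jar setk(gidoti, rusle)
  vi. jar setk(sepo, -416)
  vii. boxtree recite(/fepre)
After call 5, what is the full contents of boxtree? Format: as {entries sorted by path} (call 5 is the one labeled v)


Answer: {fepre=desna, gesuk=vix, muke/}

Derivation:
Now I run boxtree crv(p→/muke), and observe ok.
Now I run boxtree rehome(s→/fepre, d→/muke): ToolError: exists.
I run boxtree jot(p→/gesuk, c→vix), and see created.
I invoke boxtree recite(p→/gesuk): vix.
Using jar setk(k→gidoti, v→rusle), which returns nil.
I use jar setk(k→sepo, v→-416), yielding nil.
I invoke boxtree recite(p→/fepre), and get desna.


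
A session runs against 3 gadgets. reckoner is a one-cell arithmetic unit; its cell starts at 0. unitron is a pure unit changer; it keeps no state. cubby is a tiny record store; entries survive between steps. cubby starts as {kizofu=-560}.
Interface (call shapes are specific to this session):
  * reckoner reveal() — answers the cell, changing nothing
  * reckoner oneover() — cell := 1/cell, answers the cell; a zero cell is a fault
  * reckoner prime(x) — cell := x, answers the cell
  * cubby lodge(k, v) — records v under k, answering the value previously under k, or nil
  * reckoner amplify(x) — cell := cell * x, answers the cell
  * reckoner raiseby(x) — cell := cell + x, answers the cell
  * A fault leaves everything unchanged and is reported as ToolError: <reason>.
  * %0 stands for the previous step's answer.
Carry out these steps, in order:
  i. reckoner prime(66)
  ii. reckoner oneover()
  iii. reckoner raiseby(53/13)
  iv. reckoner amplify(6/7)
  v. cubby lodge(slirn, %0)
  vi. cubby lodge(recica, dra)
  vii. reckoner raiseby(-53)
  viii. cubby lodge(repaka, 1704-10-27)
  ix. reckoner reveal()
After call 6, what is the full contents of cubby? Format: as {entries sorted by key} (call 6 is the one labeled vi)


Answer: {kizofu=-560, recica=dra, slirn=3511/1001}

Derivation:
Then reckoner prime using x→66, giving 66.
Now I run reckoner oneover, → 1/66.
I call reckoner raiseby using x→53/13: 3511/858.
I use reckoner amplify using x→6/7, and observe 3511/1001.
I call cubby lodge using k→slirn, v→%0, → nil.
I call cubby lodge using k→recica, v→dra, → nil.
I try reckoner raiseby using x→-53, yielding -49542/1001.
I use cubby lodge using k→repaka, v→1704-10-27: nil.
I invoke reckoner reveal(), and get -49542/1001.
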